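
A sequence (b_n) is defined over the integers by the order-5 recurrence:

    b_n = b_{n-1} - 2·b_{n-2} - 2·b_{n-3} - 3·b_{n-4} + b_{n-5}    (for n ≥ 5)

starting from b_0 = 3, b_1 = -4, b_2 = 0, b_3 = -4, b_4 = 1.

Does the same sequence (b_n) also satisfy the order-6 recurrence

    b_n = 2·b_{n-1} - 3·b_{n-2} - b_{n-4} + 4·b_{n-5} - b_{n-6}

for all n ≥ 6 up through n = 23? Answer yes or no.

yes

Terms b_0..b_23: 3, -4, 0, -4, 1, 24, 26, -12, -119, -218, -10, 726, 1527, 630, -4064, -10566, -7553, 21344, 70404, 70456, -100947, -454252, -583138, 386296
n=6: candidate gives 26, actual b_6 = 26 ✓
n=7: candidate gives -12, actual b_7 = -12 ✓
n=8: candidate gives -119, actual b_8 = -119 ✓
n=9: candidate gives -218, actual b_9 = -218 ✓
n=10: candidate gives -10, actual b_10 = -10 ✓
n=11: candidate gives 726, actual b_11 = 726 ✓
n=12: candidate gives 1527, actual b_12 = 1527 ✓
n=13: candidate gives 630, actual b_13 = 630 ✓
n=14: candidate gives -4064, actual b_14 = -4064 ✓
n=15: candidate gives -10566, actual b_15 = -10566 ✓
n=16: candidate gives -7553, actual b_16 = -7553 ✓
n=17: candidate gives 21344, actual b_17 = 21344 ✓
n=18: candidate gives 70404, actual b_18 = 70404 ✓
n=19: candidate gives 70456, actual b_19 = 70456 ✓
n=20: candidate gives -100947, actual b_20 = -100947 ✓
n=21: candidate gives -454252, actual b_21 = -454252 ✓
n=22: candidate gives -583138, actual b_22 = -583138 ✓
n=23: candidate gives 386296, actual b_23 = 386296 ✓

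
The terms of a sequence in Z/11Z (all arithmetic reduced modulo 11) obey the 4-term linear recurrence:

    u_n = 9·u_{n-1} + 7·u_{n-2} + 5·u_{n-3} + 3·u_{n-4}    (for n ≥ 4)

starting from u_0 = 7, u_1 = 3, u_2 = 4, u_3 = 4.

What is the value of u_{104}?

2

u_4 = 9·4 + 7·4 + 5·3 + 3·7 = 1
u_5 = 9·1 + 7·4 + 5·4 + 3·3 = 0
u_6 = 9·0 + 7·1 + 5·4 + 3·4 = 6
u_7 = 9·6 + 7·0 + 5·1 + 3·4 = 5
u_8 = 9·5 + 7·6 + 5·0 + 3·1 = 2
u_9 = 9·2 + 7·5 + 5·6 + 3·0 = 6
u_10 = 9·6 + 7·2 + 5·5 + 3·6 = 1
u_11 = 9·1 + 7·6 + 5·2 + 3·5 = 10
u_12 = 9·10 + 7·1 + 5·6 + 3·2 = 1
u_13 = 9·1 + 7·10 + 5·1 + 3·6 = 3
u_14 = 9·3 + 7·1 + 5·10 + 3·1 = 10
u_15 = 9·10 + 7·3 + 5·1 + 3·10 = 3
u_16 = 9·3 + 7·10 + 5·3 + 3·1 = 5
u_17 = 9·5 + 7·3 + 5·10 + 3·3 = 4
u_18 = 9·4 + 7·5 + 5·3 + 3·10 = 6
u_19 = 9·6 + 7·4 + 5·5 + 3·3 = 6
u_20 = 9·6 + 7·6 + 5·4 + 3·5 = 10
u_21 = 9·10 + 7·6 + 5·6 + 3·4 = 9
u_22 = 9·9 + 7·10 + 5·6 + 3·6 = 1
u_23 = 9·1 + 7·9 + 5·10 + 3·6 = 8
u_24 = 9·8 + 7·1 + 5·9 + 3·10 = 0
u_25 = 9·0 + 7·8 + 5·1 + 3·9 = 0
u_26 = 9·0 + 7·0 + 5·8 + 3·1 = 10
u_27 = 9·10 + 7·0 + 5·0 + 3·8 = 4
u_28 = 9·4 + 7·10 + 5·0 + 3·0 = 7
u_29 = 9·7 + 7·4 + 5·10 + 3·0 = 9
u_30 = 9·9 + 7·7 + 5·4 + 3·10 = 4
u_31 = 9·4 + 7·9 + 5·7 + 3·4 = 3
u_32 = 9·3 + 7·4 + 5·9 + 3·7 = 0
u_33 = 9·0 + 7·3 + 5·4 + 3·9 = 2
u_34 = 9·2 + 7·0 + 5·3 + 3·4 = 1
u_35 = 9·1 + 7·2 + 5·0 + 3·3 = 10
u_36 = 9·10 + 7·1 + 5·2 + 3·0 = 8
u_37 = 9·8 + 7·10 + 5·1 + 3·2 = 10
u_38 = 9·10 + 7·8 + 5·10 + 3·1 = 1
u_39 = 9·1 + 7·10 + 5·8 + 3·10 = 6
u_40 = 9·6 + 7·1 + 5·10 + 3·8 = 3
u_41 = 9·3 + 7·6 + 5·1 + 3·10 = 5
u_42 = 9·5 + 7·3 + 5·6 + 3·1 = 0
u_43 = 9·0 + 7·5 + 5·3 + 3·6 = 2
u_44 = 9·2 + 7·0 + 5·5 + 3·3 = 8
u_45 = 9·8 + 7·2 + 5·0 + 3·5 = 2
u_46 = 9·2 + 7·8 + 5·2 + 3·0 = 7
u_47 = 9·7 + 7·2 + 5·8 + 3·2 = 2
u_48 = 9·2 + 7·7 + 5·2 + 3·8 = 2
u_49 = 9·2 + 7·2 + 5·7 + 3·2 = 7
u_50 = 9·7 + 7·2 + 5·2 + 3·7 = 9
u_51 = 9·9 + 7·7 + 5·2 + 3·2 = 3
u_52 = 9·3 + 7·9 + 5·7 + 3·2 = 10
u_53 = 9·10 + 7·3 + 5·9 + 3·7 = 1
u_54 = 9·1 + 7·10 + 5·3 + 3·9 = 0
u_55 = 9·0 + 7·1 + 5·10 + 3·3 = 0
u_56 = 9·0 + 7·0 + 5·1 + 3·10 = 2
u_57 = 9·2 + 7·0 + 5·0 + 3·1 = 10
u_58 = 9·10 + 7·2 + 5·0 + 3·0 = 5
u_59 = 9·5 + 7·10 + 5·2 + 3·0 = 4
u_60 = 9·4 + 7·5 + 5·10 + 3·2 = 6
u_61 = 9·6 + 7·4 + 5·5 + 3·10 = 5
u_62 = 9·5 + 7·6 + 5·4 + 3·5 = 1
u_63 = 9·1 + 7·5 + 5·6 + 3·4 = 9
u_64 = 9·9 + 7·1 + 5·5 + 3·6 = 10
u_65 = 9·10 + 7·9 + 5·1 + 3·5 = 8
u_66 = 9·8 + 7·10 + 5·9 + 3·1 = 3
u_67 = 9·3 + 7·8 + 5·10 + 3·9 = 6
u_68 = 9·6 + 7·3 + 5·8 + 3·10 = 2
u_69 = 9·2 + 7·6 + 5·3 + 3·8 = 0
u_70 = 9·0 + 7·2 + 5·6 + 3·3 = 9
u_71 = 9·9 + 7·0 + 5·2 + 3·6 = 10
u_72 = 9·10 + 7·9 + 5·0 + 3·2 = 5
u_73 = 9·5 + 7·10 + 5·9 + 3·0 = 6
u_74 = 9·6 + 7·5 + 5·10 + 3·9 = 1
u_75 = 9·1 + 7·6 + 5·5 + 3·10 = 7
u_76 = 9·7 + 7·1 + 5·6 + 3·5 = 5
u_77 = 9·5 + 7·7 + 5·1 + 3·6 = 7
u_78 = 9·7 + 7·5 + 5·7 + 3·1 = 4
u_79 = 9·4 + 7·7 + 5·5 + 3·7 = 10
u_80 = 9·10 + 7·4 + 5·7 + 3·5 = 3
u_81 = 9·3 + 7·10 + 5·4 + 3·7 = 6
u_82 = 9·6 + 7·3 + 5·10 + 3·4 = 5
u_83 = 9·5 + 7·6 + 5·3 + 3·10 = 0
u_84 = 9·0 + 7·5 + 5·6 + 3·3 = 8
u_85 = 9·8 + 7·0 + 5·5 + 3·6 = 5
u_86 = 9·5 + 7·8 + 5·0 + 3·5 = 6
u_87 = 9·6 + 7·5 + 5·8 + 3·0 = 8
u_88 = 9·8 + 7·6 + 5·5 + 3·8 = 9
u_89 = 9·9 + 7·8 + 5·6 + 3·5 = 6
u_90 = 9·6 + 7·9 + 5·8 + 3·6 = 10
u_91 = 9·10 + 7·6 + 5·9 + 3·8 = 3
u_92 = 9·3 + 7·10 + 5·6 + 3·9 = 0
u_93 = 9·0 + 7·3 + 5·10 + 3·6 = 1
u_94 = 9·1 + 7·0 + 5·3 + 3·10 = 10
u_95 = 9·10 + 7·1 + 5·0 + 3·3 = 7
u_96 = 9·7 + 7·10 + 5·1 + 3·0 = 6
u_97 = 9·6 + 7·7 + 5·10 + 3·1 = 2
u_98 = 9·2 + 7·6 + 5·7 + 3·10 = 4
u_99 = 9·4 + 7·2 + 5·6 + 3·7 = 2
u_100 = 9·2 + 7·4 + 5·2 + 3·6 = 8
u_101 = 9·8 + 7·2 + 5·4 + 3·2 = 2
u_102 = 9·2 + 7·8 + 5·2 + 3·4 = 8
u_103 = 9·8 + 7·2 + 5·8 + 3·2 = 0
u_104 = 9·0 + 7·8 + 5·2 + 3·8 = 2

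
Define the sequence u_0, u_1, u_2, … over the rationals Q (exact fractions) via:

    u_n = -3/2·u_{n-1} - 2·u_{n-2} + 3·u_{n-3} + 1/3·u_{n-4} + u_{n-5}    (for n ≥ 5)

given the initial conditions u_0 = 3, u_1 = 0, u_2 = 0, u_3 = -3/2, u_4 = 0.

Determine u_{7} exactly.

u_5 = -3/2·0 + -2·-3/2 + 3·0 + 1/3·0 + 1·3 = 6
u_6 = -3/2·6 + -2·0 + 3·-3/2 + 1/3·0 + 1·0 = -27/2
u_7 = -3/2·-27/2 + -2·6 + 3·0 + 1/3·-3/2 + 1·0 = 31/4

31/4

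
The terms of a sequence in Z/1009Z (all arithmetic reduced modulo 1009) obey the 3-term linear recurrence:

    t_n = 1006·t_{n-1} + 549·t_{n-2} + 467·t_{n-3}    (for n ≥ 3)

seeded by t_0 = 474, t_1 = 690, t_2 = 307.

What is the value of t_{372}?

536

t_3 = 1006·307 + 549·690 + 467·474 = 910
t_4 = 1006·910 + 549·307 + 467·690 = 696
t_5 = 1006·696 + 549·910 + 467·307 = 156
t_6 = 1006·156 + 549·696 + 467·910 = 415
t_7 = 1006·415 + 549·156 + 467·696 = 786
t_8 = 1006·786 + 549·415 + 467·156 = 674
Continuing the recurrence:
  t_9 = 744;  t_10 = 304;  t_11 = 867;  t_12 = 180;  t_13 = 912;  t_14 = 509
  t_15 = 19;  t_16 = 1006;  t_17 = 938;  t_18 = 376;  t_19 = 870;  t_20 = 136
  t_21 = 1000;  t_22 = 697;  t_23 = 985;  t_24 = 147;  t_25 = 101;  t_26 = 580
  t_27 = 269;  t_28 = 531;  t_29 = 231;  t_30 = 741;  t_31 = 252;  t_32 = 349
  t_33 = 37;  t_34 = 420;  t_35 = 416;  t_36 = 415;  t_37 = 508;  t_38 = 839
  t_39 = 995;  t_40 = 670;  t_41 = 715;  t_42 = 952;  t_43 = 305;  t_44 = 6
  t_45 = 557;  t_46 = 780;  t_47 = 528;  t_48 = 635;  t_49 = 413;  t_50 = 660
  t_51 = 658;  t_52 = 305;  t_53 = 589;  t_54 = 752;  t_55 = 409;  t_56 = 564
  t_57 = 921;  t_58 = 439;  t_59 = 860;  t_60 = 580;  t_61 = 392;  t_62 = 456
  t_63 = 380;  t_64 = 416;  t_65 = 580;  t_66 = 504;  t_67 = 626;  t_68 = 818
  t_69 = 449;  t_70 = 480;  t_71 = 478;  t_72 = 566;  t_73 = 564;  t_74 = 525
  t_75 = 280;  t_76 = 868;  t_77 = 763;  t_78 = 612;  t_79 = 72;  t_80 = 928
  t_81 = 677;  t_82 = 241;  t_83 = 153;  t_84 = 13;  t_85 = 759;  t_86 = 636
  t_87 = 101;  t_88 = 41;  t_89 = 197;  t_90 = 473;  t_91 = 765;  t_92 = 267
  t_93 = 369;  t_94 = 249;  t_95 = 616;  t_96 = 440;  t_97 = 106;  t_98 = 198
  t_99 = 740;  t_100 = 598;  t_101 = 504;  t_102 = 376;  t_103 = 893;  t_104 = 198
  t_105 = 324;  t_106 = 81;  t_107 = 696;  t_108 = 970;  t_109 = 304;  t_110 = 9
  t_111 = 333;  t_112 = 614;  t_113 = 531;  t_114 = 630;  t_115 = 228;  t_116 = 880
  t_117 = 25;  t_118 = 265;  t_119 = 110;  t_120 = 435;  t_121 = 211;  t_122 = 978
  t_123 = 233;  t_124 = 99;  t_125 = 135;  t_126 = 308;  t_127 = 362;  t_128 = 999
  t_129 = 553;  t_130 = 465;  t_131 = 886;  t_132 = 324;  t_133 = 333;  t_134 = 374
  t_135 = 33;  t_136 = 525;  t_137 = 499;  t_138 = 448;  t_139 = 165;  t_140 = 224
  t_141 = 465;  t_142 = 872;  t_143 = 91;  t_144 = 409;  t_145 = 897;  t_146 = 998
  t_147 = 396;  t_148 = 0;  t_149 = 377;  t_150 = 163;  t_151 = 648;  t_152 = 253
  t_153 = 271;  t_154 = 776;  t_155 = 244;  t_156 = 935;  t_157 = 142;  t_158 = 248
  t_159 = 278;  t_160 = 841;  t_161 = 548;  t_162 = 635;  t_163 = 529;  t_164 = 571
  t_165 = 33;  t_166 = 428;  t_167 = 970;  t_168 = 268;  t_169 = 77;  t_170 = 545
  t_171 = 318;  t_172 = 231;  t_173 = 588;  t_174 = 122;  t_175 = 489;  t_176 = 74
  t_177 = 315;  t_178 = 659;  t_179 = 689;  t_180 = 311;  t_181 = 979;  t_182 = 200
  t_183 = 24;  t_184 = 872;  t_185 = 33;  t_186 = 472;  t_187 = 145;  t_188 = 665
  t_189 = 379;  t_190 = 820;  t_191 = 567;  t_192 = 901;  t_193 = 355;  t_194 = 614
  t_195 = 348;  t_196 = 354;  t_197 = 480;  t_198 = 254;  t_199 = 260;  t_200 = 595
  t_201 = 260;  t_202 = 308;  t_203 = 946;  t_204 = 109;  t_205 = 959;  t_206 = 300
  t_207 = 355;  t_208 = 34;  t_209 = 914;  t_210 = 89;  t_211 = 789;  t_212 = 111
  t_213 = 161;  t_214 = 94;  t_215 = 702;  t_216 = 580;  t_217 = 749;  t_218 = 265
  t_219 = 191;  t_220 = 285;  t_221 = 734;  t_222 = 291;  t_223 = 418;  t_224 = 819
  t_225 = 691;  t_226 = 31;  t_227 = 953;  t_228 = 860;  t_229 = 324;  t_230 = 47
  t_231 = 189;  t_232 = 978;  t_233 = 687;  t_234 = 571;  t_235 = 760;  t_236 = 394
  t_237 = 631;  t_238 = 257;  t_239 = 930;  t_240 = 119;  t_241 = 616;  t_242 = 356
  t_243 = 188;  t_244 = 250;  t_245 = 320;  t_246 = 88;  t_247 = 565;  t_248 = 311
  t_249 = 225;  t_250 = 49;  t_251 = 221;  t_252 = 143;  t_253 = 505;  t_254 = 597
  t_255 = 184;  t_256 = 14;  t_257 = 389;  t_258 = 628;  t_259 = 271;  t_260 = 942
  t_261 = 314;  t_262 = 40;  t_263 = 726;  t_264 = 944;  t_265 = 732;  t_266 = 479
  t_267 = 782;  t_268 = 96;  t_269 = 909;  t_270 = 472;  t_271 = 624;  t_272 = 684
  t_273 = 953;  t_274 = 143;  t_275 = 690;  t_276 = 844;  t_277 = 108;  t_278 = 260
  t_279 = 628;  t_280 = 591;  t_281 = 279;  t_282 = 399;  t_283 = 155;  t_284 = 774
  t_285 = 712;  t_286 = 765;  t_287 = 364;  t_288 = 701;  t_289 = 38;  t_290 = 782
  t_291 = 805;  t_292 = 689;  t_293 = 899;  t_294 = 803;  t_295 = 660;  t_296 = 41
  t_297 = 648;  t_298 = 860;  t_299 = 1007;  t_300 = 859;  t_301 = 399;  t_302 = 275
  t_303 = 862;  t_304 = 743;  t_305 = 88;  t_306 = 979;  t_307 = 864;  t_308 = 845
  t_309 = 714;  t_310 = 538;  t_311 = 994;  t_312 = 238;  t_313 = 137;  t_314 = 148
  t_315 = 259;  t_316 = 167;  t_317 = 934;  t_318 = 971;  t_319 = 604;  t_320 = 823
  t_321 = 609;  t_322 = 543;  t_323 = 663;  t_324 = 346;  t_325 = 31;  t_326 = 27
  t_327 = 936;  t_328 = 258;  t_329 = 10;  t_330 = 567;  t_331 = 168;  t_332 = 641
  t_333 = 939;  t_334 = 741;  t_335 = 390;  t_336 = 628;  t_337 = 296;  t_338 = 325
  t_339 = 755;  t_340 = 593;  t_341 = 460;  t_342 = 732;  t_343 = 577;  t_344 = 476
  t_345 = 330;  t_346 = 68;  t_347 = 667;  t_348 = 758;  t_349 = 137;  t_350 = 740
  t_351 = 172;  t_352 = 538;  t_353 = 488;  t_354 = 892;  t_355 = 883;  t_356 = 583
  t_357 = 563;  t_358 = 223;  t_359 = 504;  t_360 = 416;  t_361 = 205;  t_362 = 6
  t_363 = 63;  t_364 = 967;  t_365 = 182;  t_366 = 772;  t_367 = 295;  t_368 = 410
  t_369 = 605;  t_370 = 827
t_371 = 1006·827 + 549·605 + 467·410 = 490
t_372 = 1006·490 + 549·827 + 467·605 = 536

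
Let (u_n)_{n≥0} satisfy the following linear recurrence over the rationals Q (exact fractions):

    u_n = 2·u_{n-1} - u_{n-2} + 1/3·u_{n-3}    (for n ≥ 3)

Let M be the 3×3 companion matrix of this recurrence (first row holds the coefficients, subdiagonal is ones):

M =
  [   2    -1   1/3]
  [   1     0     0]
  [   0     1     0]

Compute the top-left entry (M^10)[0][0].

(M^10)[0][0] is the top entry after applying M 10 times to the unit state (1, 0, 0). Equivalently it is h_{12} for the auxiliary sequence (h_n) obeying the same recurrence with h_2 = 1 and h_i = 0 for 0 ≤ i < 2:
h_3 = 2·1 + -1·0 + 1/3·0 = 2
h_4 = 2·2 + -1·1 + 1/3·0 = 3
h_5 = 2·3 + -1·2 + 1/3·1 = 13/3
h_6 = 2·13/3 + -1·3 + 1/3·2 = 19/3
h_7 = 2·19/3 + -1·13/3 + 1/3·3 = 28/3
h_8 = 2·28/3 + -1·19/3 + 1/3·13/3 = 124/9
h_9 = 2·124/9 + -1·28/3 + 1/3·19/3 = 61/3
h_10 = 2·61/3 + -1·124/9 + 1/3·28/3 = 30
h_11 = 2·30 + -1·61/3 + 1/3·124/9 = 1195/27
h_12 = 2·1195/27 + -1·30 + 1/3·61/3 = 1763/27

1763/27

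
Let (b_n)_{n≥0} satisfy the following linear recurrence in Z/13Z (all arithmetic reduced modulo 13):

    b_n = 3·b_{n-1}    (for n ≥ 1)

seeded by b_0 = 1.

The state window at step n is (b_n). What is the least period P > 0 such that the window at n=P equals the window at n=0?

n=0: window = (1)
n=1: window = (3)
n=2: window = (9)
n=3: window = (1)
window at n=3 equals window at n=0 → period = 3

3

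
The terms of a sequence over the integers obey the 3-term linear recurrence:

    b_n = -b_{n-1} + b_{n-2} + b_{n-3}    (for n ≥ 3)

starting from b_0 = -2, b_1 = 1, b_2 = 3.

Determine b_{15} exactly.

-34

b_3 = -1·3 + 1·1 + 1·-2 = -4
b_4 = -1·-4 + 1·3 + 1·1 = 8
b_5 = -1·8 + 1·-4 + 1·3 = -9
b_6 = -1·-9 + 1·8 + 1·-4 = 13
b_7 = -1·13 + 1·-9 + 1·8 = -14
b_8 = -1·-14 + 1·13 + 1·-9 = 18
b_9 = -1·18 + 1·-14 + 1·13 = -19
b_10 = -1·-19 + 1·18 + 1·-14 = 23
b_11 = -1·23 + 1·-19 + 1·18 = -24
b_12 = -1·-24 + 1·23 + 1·-19 = 28
b_13 = -1·28 + 1·-24 + 1·23 = -29
b_14 = -1·-29 + 1·28 + 1·-24 = 33
b_15 = -1·33 + 1·-29 + 1·28 = -34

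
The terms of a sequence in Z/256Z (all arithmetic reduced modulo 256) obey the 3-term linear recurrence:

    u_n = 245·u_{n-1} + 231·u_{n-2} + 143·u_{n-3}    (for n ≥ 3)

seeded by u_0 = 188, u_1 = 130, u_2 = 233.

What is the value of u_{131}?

u_3 = 245·233 + 231·130 + 143·188 = 79
u_4 = 245·79 + 231·233 + 143·130 = 120
u_5 = 245·120 + 231·79 + 143·233 = 72
u_6 = 245·72 + 231·120 + 143·79 = 81
u_7 = 245·81 + 231·72 + 143·120 = 133
u_8 = 245·133 + 231·81 + 143·72 = 152
Continuing the recurrence:
  u_9 = 186;  u_10 = 117;  u_11 = 183;  u_12 = 156;  u_13 = 200;  u_14 = 101
  u_15 = 69;  u_16 = 228;  u_17 = 226;  u_18 = 145;  u_19 = 15;  u_20 = 112
  u_21 = 184;  u_22 = 137;  u_23 = 181;  u_24 = 160;  u_25 = 250;  u_26 = 189
  u_27 = 215;  u_28 = 244;  u_29 = 24;  u_30 = 61;  u_31 = 85;  u_32 = 204
  u_33 = 2;  u_34 = 121;  u_35 = 143;  u_36 = 40;  u_37 = 232;  u_38 = 1
  u_39 = 165;  u_40 = 104;  u_41 = 250;  u_42 = 69;  u_43 = 183;  u_44 = 12
  u_45 = 40;  u_46 = 85;  u_47 = 37;  u_48 = 116;  u_49 = 226;  u_50 = 161
  u_51 = 207;  u_52 = 160;  u_53 = 216;  u_54 = 185;  u_55 = 85;  u_56 = 240
  u_57 = 186;  u_58 = 13;  u_59 = 87;  u_60 = 228;  u_61 = 248;  u_62 = 173
  u_63 = 181;  u_64 = 220;  u_65 = 130;  u_66 = 9;  u_67 = 207;  u_68 = 216
  u_69 = 136;  u_70 = 177;  u_71 = 197;  u_72 = 56;  u_73 = 58;  u_74 = 21
  u_75 = 183;  u_76 = 124;  u_77 = 136;  u_78 = 69;  u_79 = 5;  u_80 = 4
  u_81 = 226;  u_82 = 177;  u_83 = 143;  u_84 = 208;  u_85 = 248;  u_86 = 233
  u_87 = 245;  u_88 = 64;  u_89 = 122;  u_90 = 93;  u_91 = 215;  u_92 = 212
  u_93 = 216;  u_94 = 29;  u_95 = 21;  u_96 = 236;  u_97 = 2;  u_98 = 153
  u_99 = 15;  u_100 = 136;  u_101 = 40;  u_102 = 97;  u_103 = 229;  u_104 = 8
  u_105 = 122;  u_106 = 229;  u_107 = 183;  u_108 = 236;  u_109 = 232;  u_110 = 53
  u_111 = 229;  u_112 = 148;  u_113 = 226;  u_114 = 193;  u_115 = 79;  u_116 = 0
  u_117 = 24;  u_118 = 25;  u_119 = 149;  u_120 = 144;  u_121 = 58;  u_122 = 173
  u_123 = 87;  u_124 = 196;  u_125 = 184;  u_126 = 141;  u_127 = 117;  u_128 = 252
  u_129 = 130
u_130 = 245·130 + 231·252 + 143·117 = 41
u_131 = 245·41 + 231·130 + 143·252 = 79

79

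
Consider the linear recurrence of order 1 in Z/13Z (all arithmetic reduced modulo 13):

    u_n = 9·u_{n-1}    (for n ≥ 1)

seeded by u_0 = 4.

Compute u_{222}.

u_1 = 9·4 = 10
u_2 = 9·10 = 12
u_3 = 9·12 = 4
(u_3) = (4) = (u_0), so the sequence has period 3.
222 ≡ 0 (mod 3), hence u_222 = u_0 = 4.

4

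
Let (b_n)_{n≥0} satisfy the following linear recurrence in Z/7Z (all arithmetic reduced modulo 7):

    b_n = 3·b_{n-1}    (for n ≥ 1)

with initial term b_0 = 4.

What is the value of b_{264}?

b_1 = 3·4 = 5
b_2 = 3·5 = 1
b_3 = 3·1 = 3
b_4 = 3·3 = 2
b_5 = 3·2 = 6
b_6 = 3·6 = 4
(b_6) = (4) = (b_0), so the sequence has period 6.
264 ≡ 0 (mod 6), hence b_264 = b_0 = 4.

4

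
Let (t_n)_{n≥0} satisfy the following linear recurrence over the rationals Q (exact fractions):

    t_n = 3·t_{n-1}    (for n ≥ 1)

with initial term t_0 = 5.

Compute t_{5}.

1215

t_1 = 3·5 = 15
t_2 = 3·15 = 45
t_3 = 3·45 = 135
t_4 = 3·135 = 405
t_5 = 3·405 = 1215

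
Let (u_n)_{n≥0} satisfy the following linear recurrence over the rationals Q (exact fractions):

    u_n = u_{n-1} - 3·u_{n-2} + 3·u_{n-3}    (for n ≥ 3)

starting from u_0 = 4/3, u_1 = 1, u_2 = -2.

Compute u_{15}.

u_3 = 1·-2 + -3·1 + 3·4/3 = -1
u_4 = 1·-1 + -3·-2 + 3·1 = 8
u_5 = 1·8 + -3·-1 + 3·-2 = 5
u_6 = 1·5 + -3·8 + 3·-1 = -22
u_7 = 1·-22 + -3·5 + 3·8 = -13
u_8 = 1·-13 + -3·-22 + 3·5 = 68
u_9 = 1·68 + -3·-13 + 3·-22 = 41
u_10 = 1·41 + -3·68 + 3·-13 = -202
u_11 = 1·-202 + -3·41 + 3·68 = -121
u_12 = 1·-121 + -3·-202 + 3·41 = 608
u_13 = 1·608 + -3·-121 + 3·-202 = 365
u_14 = 1·365 + -3·608 + 3·-121 = -1822
u_15 = 1·-1822 + -3·365 + 3·608 = -1093

-1093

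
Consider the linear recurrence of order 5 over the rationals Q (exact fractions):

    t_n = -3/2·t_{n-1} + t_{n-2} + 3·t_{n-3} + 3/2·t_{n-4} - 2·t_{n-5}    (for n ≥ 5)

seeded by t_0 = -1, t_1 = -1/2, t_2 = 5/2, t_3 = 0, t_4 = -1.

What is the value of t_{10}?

-2669/128

t_5 = -3/2·-1 + 1·0 + 3·5/2 + 3/2·-1/2 + -2·-1 = 41/4
t_6 = -3/2·41/4 + 1·-1 + 3·0 + 3/2·5/2 + -2·-1/2 = -93/8
t_7 = -3/2·-93/8 + 1·41/4 + 3·-1 + 3/2·0 + -2·5/2 = 315/16
t_8 = -3/2·315/16 + 1·-93/8 + 3·41/4 + 3/2·-1 + -2·0 = -381/32
t_9 = -3/2·-381/32 + 1·315/16 + 3·-93/8 + 3/2·41/4 + -2·-1 = 1283/64
t_10 = -3/2·1283/64 + 1·-381/32 + 3·315/16 + 3/2·-93/8 + -2·41/4 = -2669/128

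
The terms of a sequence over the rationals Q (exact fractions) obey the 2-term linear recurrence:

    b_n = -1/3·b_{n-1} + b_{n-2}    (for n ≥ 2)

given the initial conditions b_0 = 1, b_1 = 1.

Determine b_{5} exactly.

52/81

b_2 = -1/3·1 + 1·1 = 2/3
b_3 = -1/3·2/3 + 1·1 = 7/9
b_4 = -1/3·7/9 + 1·2/3 = 11/27
b_5 = -1/3·11/27 + 1·7/9 = 52/81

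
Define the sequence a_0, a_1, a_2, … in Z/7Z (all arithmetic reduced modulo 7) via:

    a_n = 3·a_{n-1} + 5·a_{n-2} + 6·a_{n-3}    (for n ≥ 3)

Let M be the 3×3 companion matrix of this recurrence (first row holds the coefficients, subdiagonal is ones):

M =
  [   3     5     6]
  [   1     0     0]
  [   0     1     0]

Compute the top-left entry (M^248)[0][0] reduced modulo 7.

(M^248)[0][0] is the top entry after applying M 248 times to the unit state (1, 0, 0). Equivalently it is h_{250} for the auxiliary sequence (h_n) obeying the same recurrence with h_2 = 1 and h_i = 0 for 0 ≤ i < 2:
h_3 = 3·1 + 5·0 + 6·0 = 3
h_4 = 3·3 + 5·1 + 6·0 = 0
h_5 = 3·0 + 5·3 + 6·1 = 0
h_6 = 3·0 + 5·0 + 6·3 = 4
h_7 = 3·4 + 5·0 + 6·0 = 5
h_8 = 3·5 + 5·4 + 6·0 = 0
h_9 = 3·0 + 5·5 + 6·4 = 0
h_10 = 3·0 + 5·0 + 6·5 = 2
h_11 = 3·2 + 5·0 + 6·0 = 6
h_12 = 3·6 + 5·2 + 6·0 = 0
h_13 = 3·0 + 5·6 + 6·2 = 0
h_14 = 3·0 + 5·0 + 6·6 = 1
(h_12, h_13, h_14) = (0, 0, 1) = (h_0, h_1, h_2), so the sequence has period 12.
250 ≡ 10 (mod 12), hence h_250 = h_10 = 2.

2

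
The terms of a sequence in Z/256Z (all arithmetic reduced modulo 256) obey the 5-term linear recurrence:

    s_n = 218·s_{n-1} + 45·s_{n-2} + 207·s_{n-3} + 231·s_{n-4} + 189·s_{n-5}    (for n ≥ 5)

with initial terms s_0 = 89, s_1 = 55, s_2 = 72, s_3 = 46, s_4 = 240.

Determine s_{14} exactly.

s_5 = 218·240 + 45·46 + 207·72 + 231·55 + 189·89 = 4
s_6 = 218·4 + 45·240 + 207·46 + 231·72 + 189·55 = 93
s_7 = 218·93 + 45·4 + 207·240 + 231·46 + 189·72 = 160
s_8 = 218·160 + 45·93 + 207·4 + 231·240 + 189·46 = 91
s_9 = 218·91 + 45·160 + 207·93 + 231·4 + 189·240 = 157
s_10 = 218·157 + 45·91 + 207·160 + 231·93 + 189·4 = 240
s_11 = 218·240 + 45·157 + 207·91 + 231·160 + 189·93 = 151
s_12 = 218·151 + 45·240 + 207·157 + 231·91 + 189·160 = 246
s_13 = 218·246 + 45·151 + 207·240 + 231·157 + 189·91 = 241
s_14 = 218·241 + 45·246 + 207·151 + 231·240 + 189·157 = 10

10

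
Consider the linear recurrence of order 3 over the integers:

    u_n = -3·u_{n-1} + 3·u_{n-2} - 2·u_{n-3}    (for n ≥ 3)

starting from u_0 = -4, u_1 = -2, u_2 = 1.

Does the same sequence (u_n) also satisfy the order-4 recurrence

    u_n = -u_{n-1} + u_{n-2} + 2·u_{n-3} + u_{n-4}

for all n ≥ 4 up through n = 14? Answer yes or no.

Terms u_0..u_14: -4, -2, 1, -1, 10, -35, 137, -536, 2089, -8149, 31786, -123983, 483605, -1886336, 7357789
n=4: candidate gives -6, actual u_4 = 10 ✗

no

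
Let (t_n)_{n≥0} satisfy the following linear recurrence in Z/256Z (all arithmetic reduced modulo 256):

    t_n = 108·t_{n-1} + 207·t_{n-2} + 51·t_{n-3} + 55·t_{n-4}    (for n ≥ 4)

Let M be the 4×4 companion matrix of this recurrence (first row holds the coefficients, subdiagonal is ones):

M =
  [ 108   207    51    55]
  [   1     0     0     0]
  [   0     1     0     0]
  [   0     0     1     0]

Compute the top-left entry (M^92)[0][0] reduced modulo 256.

(M^92)[0][0] is the top entry after applying M 92 times to the unit state (1, 0, 0, 0). Equivalently it is h_{95} for the auxiliary sequence (h_n) obeying the same recurrence with h_3 = 1 and h_i = 0 for 0 ≤ i < 3:
h_4 = 108·1 + 207·0 + 51·0 + 55·0 = 108
h_5 = 108·108 + 207·1 + 51·0 + 55·0 = 95
h_6 = 108·95 + 207·108 + 51·1 + 55·0 = 155
h_7 = 108·155 + 207·95 + 51·108 + 55·1 = 240
h_8 = 108·240 + 207·155 + 51·95 + 55·108 = 182
h_9 = 108·182 + 207·240 + 51·155 + 55·95 = 34
h_10 = 108·34 + 207·182 + 51·240 + 55·155 = 159
h_11 = 108·159 + 207·34 + 51·182 + 55·240 = 100
h_12 = 108·100 + 207·159 + 51·34 + 55·182 = 161
h_13 = 108·161 + 207·100 + 51·159 + 55·34 = 195
h_14 = 108·195 + 207·161 + 51·100 + 55·159 = 136
h_15 = 108·136 + 207·195 + 51·161 + 55·100 = 156
h_16 = 108·156 + 207·136 + 51·195 + 55·161 = 56
h_17 = 108·56 + 207·156 + 51·136 + 55·195 = 193
h_18 = 108·193 + 207·56 + 51·156 + 55·136 = 0
h_19 = 108·0 + 207·193 + 51·56 + 55·156 = 187
h_20 = 108·187 + 207·0 + 51·193 + 55·56 = 95
h_21 = 108·95 + 207·187 + 51·0 + 55·193 = 192
h_22 = 108·192 + 207·95 + 51·187 + 55·0 = 18
h_23 = 108·18 + 207·192 + 51·95 + 55·187 = 242
h_24 = 108·242 + 207·18 + 51·192 + 55·95 = 79
h_25 = 108·79 + 207·242 + 51·18 + 55·192 = 216
h_26 = 108·216 + 207·79 + 51·242 + 55·18 = 21
h_27 = 108·21 + 207·216 + 51·79 + 55·242 = 63
h_28 = 108·63 + 207·21 + 51·216 + 55·79 = 144
h_29 = 108·144 + 207·63 + 51·21 + 55·216 = 72
h_30 = 108·72 + 207·144 + 51·63 + 55·21 = 224
h_31 = 108·224 + 207·72 + 51·144 + 55·63 = 241
h_32 = 108·241 + 207·224 + 51·72 + 55·144 = 20
h_33 = 108·20 + 207·241 + 51·224 + 55·72 = 103
h_34 = 108·103 + 207·20 + 51·241 + 55·224 = 195
h_35 = 108·195 + 207·103 + 51·20 + 55·241 = 80
h_36 = 108·80 + 207·195 + 51·103 + 55·20 = 62
h_37 = 108·62 + 207·80 + 51·195 + 55·103 = 210
h_38 = 108·210 + 207·62 + 51·80 + 55·195 = 143
h_39 = 108·143 + 207·210 + 51·62 + 55·80 = 172
h_40 = 108·172 + 207·143 + 51·210 + 55·62 = 89
h_41 = 108·89 + 207·172 + 51·143 + 55·210 = 59
h_42 = 108·59 + 207·89 + 51·172 + 55·143 = 216
h_43 = 108·216 + 207·59 + 51·89 + 55·172 = 132
h_44 = 108·132 + 207·216 + 51·59 + 55·89 = 56
h_45 = 108·56 + 207·132 + 51·216 + 55·59 = 17
h_46 = 108·17 + 207·56 + 51·132 + 55·216 = 40
h_47 = 108·40 + 207·17 + 51·56 + 55·132 = 35
h_48 = 108·35 + 207·40 + 51·17 + 55·56 = 135
h_49 = 108·135 + 207·35 + 51·40 + 55·17 = 224
h_50 = 108·224 + 207·135 + 51·35 + 55·40 = 58
h_51 = 108·58 + 207·224 + 51·135 + 55·35 = 2
h_52 = 108·2 + 207·58 + 51·224 + 55·135 = 95
h_53 = 108·95 + 207·2 + 51·58 + 55·224 = 96
h_54 = 108·96 + 207·95 + 51·2 + 55·58 = 45
h_55 = 108·45 + 207·96 + 51·95 + 55·2 = 247
h_56 = 108·247 + 207·45 + 51·96 + 55·95 = 32
h_57 = 108·32 + 207·247 + 51·45 + 55·96 = 208
h_58 = 108·208 + 207·32 + 51·247 + 55·45 = 128
h_59 = 108·128 + 207·208 + 51·32 + 55·247 = 161
h_60 = 108·161 + 207·128 + 51·208 + 55·32 = 188
h_61 = 108·188 + 207·161 + 51·128 + 55·208 = 175
h_62 = 108·175 + 207·188 + 51·161 + 55·128 = 107
h_63 = 108·107 + 207·175 + 51·188 + 55·161 = 176
h_64 = 108·176 + 207·107 + 51·175 + 55·188 = 6
h_65 = 108·6 + 207·176 + 51·107 + 55·175 = 194
h_66 = 108·194 + 207·6 + 51·176 + 55·107 = 191
h_67 = 108·191 + 207·194 + 51·6 + 55·176 = 116
h_68 = 108·116 + 207·191 + 51·194 + 55·6 = 81
h_69 = 108·81 + 207·116 + 51·191 + 55·194 = 179
h_70 = 108·179 + 207·81 + 51·116 + 55·191 = 40
h_71 = 108·40 + 207·179 + 51·81 + 55·116 = 172
h_72 = 108·172 + 207·40 + 51·179 + 55·81 = 248
h_73 = 108·248 + 207·172 + 51·40 + 55·179 = 33
h_74 = 108·33 + 207·248 + 51·172 + 55·40 = 80
h_75 = 108·80 + 207·33 + 51·248 + 55·172 = 203
h_76 = 108·203 + 207·80 + 51·33 + 55·248 = 47
h_77 = 108·47 + 207·203 + 51·80 + 55·33 = 0
h_78 = 108·0 + 207·47 + 51·203 + 55·80 = 162
h_79 = 108·162 + 207·0 + 51·47 + 55·203 = 82
h_80 = 108·82 + 207·162 + 51·0 + 55·47 = 175
h_81 = 108·175 + 207·82 + 51·162 + 55·0 = 104
h_82 = 108·104 + 207·175 + 51·82 + 55·162 = 133
h_83 = 108·133 + 207·104 + 51·175 + 55·82 = 175
h_84 = 108·175 + 207·133 + 51·104 + 55·175 = 176
h_85 = 108·176 + 207·175 + 51·133 + 55·104 = 152
h_86 = 108·152 + 207·176 + 51·175 + 55·133 = 224
h_87 = 108·224 + 207·152 + 51·176 + 55·175 = 17
h_88 = 108·17 + 207·224 + 51·152 + 55·176 = 100
h_89 = 108·100 + 207·17 + 51·224 + 55·152 = 55
h_90 = 108·55 + 207·100 + 51·17 + 55·224 = 147
h_91 = 108·147 + 207·55 + 51·100 + 55·17 = 16
h_92 = 108·16 + 207·147 + 51·55 + 55·100 = 14
h_93 = 108·14 + 207·16 + 51·147 + 55·55 = 242
h_94 = 108·242 + 207·14 + 51·16 + 55·147 = 47
h_95 = 108·47 + 207·242 + 51·14 + 55·16 = 188

188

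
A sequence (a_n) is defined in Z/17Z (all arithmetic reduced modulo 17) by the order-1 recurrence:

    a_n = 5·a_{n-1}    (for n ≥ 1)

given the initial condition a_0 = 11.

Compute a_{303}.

9

a_1 = 5·11 = 4
a_2 = 5·4 = 3
a_3 = 5·3 = 15
a_4 = 5·15 = 7
a_5 = 5·7 = 1
a_6 = 5·1 = 5
a_7 = 5·5 = 8
a_8 = 5·8 = 6
a_9 = 5·6 = 13
a_10 = 5·13 = 14
a_11 = 5·14 = 2
a_12 = 5·2 = 10
a_13 = 5·10 = 16
a_14 = 5·16 = 12
a_15 = 5·12 = 9
a_16 = 5·9 = 11
(a_16) = (11) = (a_0), so the sequence has period 16.
303 ≡ 15 (mod 16), hence a_303 = a_15 = 9.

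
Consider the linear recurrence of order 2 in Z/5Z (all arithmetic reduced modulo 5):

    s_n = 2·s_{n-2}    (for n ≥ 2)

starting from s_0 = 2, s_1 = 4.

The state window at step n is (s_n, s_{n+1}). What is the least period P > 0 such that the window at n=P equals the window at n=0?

8

n=0: window = (2, 4)
n=1: window = (4, 4)
n=2: window = (4, 3)
n=3: window = (3, 3)
n=4: window = (3, 1)
n=5: window = (1, 1)
n=6: window = (1, 2)
n=7: window = (2, 2)
n=8: window = (2, 4)
window at n=8 equals window at n=0 → period = 8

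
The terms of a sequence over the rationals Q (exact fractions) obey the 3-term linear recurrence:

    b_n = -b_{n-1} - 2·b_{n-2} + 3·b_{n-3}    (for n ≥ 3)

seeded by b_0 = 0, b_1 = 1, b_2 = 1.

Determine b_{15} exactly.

b_3 = -1·1 + -2·1 + 3·0 = -3
b_4 = -1·-3 + -2·1 + 3·1 = 4
b_5 = -1·4 + -2·-3 + 3·1 = 5
b_6 = -1·5 + -2·4 + 3·-3 = -22
b_7 = -1·-22 + -2·5 + 3·4 = 24
b_8 = -1·24 + -2·-22 + 3·5 = 35
b_9 = -1·35 + -2·24 + 3·-22 = -149
b_10 = -1·-149 + -2·35 + 3·24 = 151
b_11 = -1·151 + -2·-149 + 3·35 = 252
b_12 = -1·252 + -2·151 + 3·-149 = -1001
b_13 = -1·-1001 + -2·252 + 3·151 = 950
b_14 = -1·950 + -2·-1001 + 3·252 = 1808
b_15 = -1·1808 + -2·950 + 3·-1001 = -6711

-6711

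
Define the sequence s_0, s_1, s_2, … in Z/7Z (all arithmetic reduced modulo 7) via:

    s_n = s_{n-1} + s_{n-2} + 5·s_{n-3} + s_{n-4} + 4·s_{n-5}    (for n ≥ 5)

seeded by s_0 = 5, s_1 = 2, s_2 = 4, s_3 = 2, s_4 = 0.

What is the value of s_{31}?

5

s_5 = 1·0 + 1·2 + 5·4 + 1·2 + 4·5 = 2
s_6 = 1·2 + 1·0 + 5·2 + 1·4 + 4·2 = 3
s_7 = 1·3 + 1·2 + 5·0 + 1·2 + 4·4 = 2
s_8 = 1·2 + 1·3 + 5·2 + 1·0 + 4·2 = 2
s_9 = 1·2 + 1·2 + 5·3 + 1·2 + 4·0 = 0
s_10 = 1·0 + 1·2 + 5·2 + 1·3 + 4·2 = 2
s_11 = 1·2 + 1·0 + 5·2 + 1·2 + 4·3 = 5
s_12 = 1·5 + 1·2 + 5·0 + 1·2 + 4·2 = 3
s_13 = 1·3 + 1·5 + 5·2 + 1·0 + 4·2 = 5
s_14 = 1·5 + 1·3 + 5·5 + 1·2 + 4·0 = 0
s_15 = 1·0 + 1·5 + 5·3 + 1·5 + 4·2 = 5
s_16 = 1·5 + 1·0 + 5·5 + 1·3 + 4·5 = 4
s_17 = 1·4 + 1·5 + 5·0 + 1·5 + 4·3 = 5
s_18 = 1·5 + 1·4 + 5·5 + 1·0 + 4·5 = 5
s_19 = 1·5 + 1·5 + 5·4 + 1·5 + 4·0 = 0
s_20 = 1·0 + 1·5 + 5·5 + 1·4 + 4·5 = 5
s_21 = 1·5 + 1·0 + 5·5 + 1·5 + 4·4 = 2
s_22 = 1·2 + 1·5 + 5·0 + 1·5 + 4·5 = 4
s_23 = 1·4 + 1·2 + 5·5 + 1·0 + 4·5 = 2
s_24 = 1·2 + 1·4 + 5·2 + 1·5 + 4·0 = 0
s_25 = 1·0 + 1·2 + 5·4 + 1·2 + 4·5 = 2
s_26 = 1·2 + 1·0 + 5·2 + 1·4 + 4·2 = 3
s_27 = 1·3 + 1·2 + 5·0 + 1·2 + 4·4 = 2
s_28 = 1·2 + 1·3 + 5·2 + 1·0 + 4·2 = 2
s_29 = 1·2 + 1·2 + 5·3 + 1·2 + 4·0 = 0
s_30 = 1·0 + 1·2 + 5·2 + 1·3 + 4·2 = 2
s_31 = 1·2 + 1·0 + 5·2 + 1·2 + 4·3 = 5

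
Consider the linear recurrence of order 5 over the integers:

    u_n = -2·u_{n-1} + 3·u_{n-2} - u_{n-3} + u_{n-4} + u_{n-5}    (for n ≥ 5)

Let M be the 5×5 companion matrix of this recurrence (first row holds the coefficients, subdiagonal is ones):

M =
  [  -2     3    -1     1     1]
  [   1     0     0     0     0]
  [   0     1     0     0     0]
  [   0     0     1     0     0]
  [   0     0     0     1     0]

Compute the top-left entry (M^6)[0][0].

(M^6)[0][0] is the top entry after applying M 6 times to the unit state (1, 0, 0, 0, 0). Equivalently it is h_{10} for the auxiliary sequence (h_n) obeying the same recurrence with h_4 = 1 and h_i = 0 for 0 ≤ i < 4:
h_5 = -2·1 + 3·0 + -1·0 + 1·0 + 1·0 = -2
h_6 = -2·-2 + 3·1 + -1·0 + 1·0 + 1·0 = 7
h_7 = -2·7 + 3·-2 + -1·1 + 1·0 + 1·0 = -21
h_8 = -2·-21 + 3·7 + -1·-2 + 1·1 + 1·0 = 66
h_9 = -2·66 + 3·-21 + -1·7 + 1·-2 + 1·1 = -203
h_10 = -2·-203 + 3·66 + -1·-21 + 1·7 + 1·-2 = 630

630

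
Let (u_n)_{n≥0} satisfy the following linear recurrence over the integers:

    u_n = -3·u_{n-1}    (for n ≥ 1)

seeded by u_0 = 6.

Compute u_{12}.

u_1 = -3·6 = -18
u_2 = -3·-18 = 54
u_3 = -3·54 = -162
u_4 = -3·-162 = 486
u_5 = -3·486 = -1458
u_6 = -3·-1458 = 4374
u_7 = -3·4374 = -13122
u_8 = -3·-13122 = 39366
u_9 = -3·39366 = -118098
u_10 = -3·-118098 = 354294
u_11 = -3·354294 = -1062882
u_12 = -3·-1062882 = 3188646

3188646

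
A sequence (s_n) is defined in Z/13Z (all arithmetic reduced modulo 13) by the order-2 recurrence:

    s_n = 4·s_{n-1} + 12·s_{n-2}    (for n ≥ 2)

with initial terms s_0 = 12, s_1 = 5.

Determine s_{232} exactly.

9

s_2 = 4·5 + 12·12 = 8
s_3 = 4·8 + 12·5 = 1
s_4 = 4·1 + 12·8 = 9
s_5 = 4·9 + 12·1 = 9
s_6 = 4·9 + 12·9 = 1
s_7 = 4·1 + 12·9 = 8
s_8 = 4·8 + 12·1 = 5
s_9 = 4·5 + 12·8 = 12
s_10 = 4·12 + 12·5 = 4
s_11 = 4·4 + 12·12 = 4
s_12 = 4·4 + 12·4 = 12
s_13 = 4·12 + 12·4 = 5
(s_12, s_13) = (12, 5) = (s_0, s_1), so the sequence has period 12.
232 ≡ 4 (mod 12), hence s_232 = s_4 = 9.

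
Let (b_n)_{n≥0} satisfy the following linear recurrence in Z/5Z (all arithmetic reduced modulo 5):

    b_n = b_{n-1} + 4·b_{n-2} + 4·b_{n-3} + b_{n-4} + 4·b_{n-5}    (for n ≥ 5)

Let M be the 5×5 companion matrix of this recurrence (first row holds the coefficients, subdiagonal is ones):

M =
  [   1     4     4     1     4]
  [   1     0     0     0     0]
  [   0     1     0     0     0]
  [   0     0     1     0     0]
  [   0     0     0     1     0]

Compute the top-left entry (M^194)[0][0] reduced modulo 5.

(M^194)[0][0] is the top entry after applying M 194 times to the unit state (1, 0, 0, 0, 0). Equivalently it is h_{198} for the auxiliary sequence (h_n) obeying the same recurrence with h_4 = 1 and h_i = 0 for 0 ≤ i < 4:
h_5 = 1·1 + 4·0 + 4·0 + 1·0 + 4·0 = 1
h_6 = 1·1 + 4·1 + 4·0 + 1·0 + 4·0 = 0
h_7 = 1·0 + 4·1 + 4·1 + 1·0 + 4·0 = 3
h_8 = 1·3 + 4·0 + 4·1 + 1·1 + 4·0 = 3
h_9 = 1·3 + 4·3 + 4·0 + 1·1 + 4·1 = 0
h_10 = 1·0 + 4·3 + 4·3 + 1·0 + 4·1 = 3
h_11 = 1·3 + 4·0 + 4·3 + 1·3 + 4·0 = 3
h_12 = 1·3 + 4·3 + 4·0 + 1·3 + 4·3 = 0
h_13 = 1·0 + 4·3 + 4·3 + 1·0 + 4·3 = 1
h_14 = 1·1 + 4·0 + 4·3 + 1·3 + 4·0 = 1
h_15 = 1·1 + 4·1 + 4·0 + 1·3 + 4·3 = 0
h_16 = 1·0 + 4·1 + 4·1 + 1·0 + 4·3 = 0
h_17 = 1·0 + 4·0 + 4·1 + 1·1 + 4·0 = 0
h_18 = 1·0 + 4·0 + 4·0 + 1·1 + 4·1 = 0
h_19 = 1·0 + 4·0 + 4·0 + 1·0 + 4·1 = 4
h_20 = 1·4 + 4·0 + 4·0 + 1·0 + 4·0 = 4
h_21 = 1·4 + 4·4 + 4·0 + 1·0 + 4·0 = 0
h_22 = 1·0 + 4·4 + 4·4 + 1·0 + 4·0 = 2
h_23 = 1·2 + 4·0 + 4·4 + 1·4 + 4·0 = 2
h_24 = 1·2 + 4·2 + 4·0 + 1·4 + 4·4 = 0
h_25 = 1·0 + 4·2 + 4·2 + 1·0 + 4·4 = 2
h_26 = 1·2 + 4·0 + 4·2 + 1·2 + 4·0 = 2
h_27 = 1·2 + 4·2 + 4·0 + 1·2 + 4·2 = 0
h_28 = 1·0 + 4·2 + 4·2 + 1·0 + 4·2 = 4
h_29 = 1·4 + 4·0 + 4·2 + 1·2 + 4·0 = 4
h_30 = 1·4 + 4·4 + 4·0 + 1·2 + 4·2 = 0
h_31 = 1·0 + 4·4 + 4·4 + 1·0 + 4·2 = 0
h_32 = 1·0 + 4·0 + 4·4 + 1·4 + 4·0 = 0
h_33 = 1·0 + 4·0 + 4·0 + 1·4 + 4·4 = 0
h_34 = 1·0 + 4·0 + 4·0 + 1·0 + 4·4 = 1
(h_30, h_31, h_32, h_33, h_34) = (0, 0, 0, 0, 1) = (h_0, h_1, h_2, h_3, h_4), so the sequence has period 30.
198 ≡ 18 (mod 30), hence h_198 = h_18 = 0.

0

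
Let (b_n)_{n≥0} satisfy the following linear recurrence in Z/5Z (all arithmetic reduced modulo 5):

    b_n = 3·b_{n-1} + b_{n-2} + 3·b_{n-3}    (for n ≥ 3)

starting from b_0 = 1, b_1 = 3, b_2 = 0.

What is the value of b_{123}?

b_3 = 3·0 + 1·3 + 3·1 = 1
b_4 = 3·1 + 1·0 + 3·3 = 2
b_5 = 3·2 + 1·1 + 3·0 = 2
b_6 = 3·2 + 1·2 + 3·1 = 1
b_7 = 3·1 + 1·2 + 3·2 = 1
b_8 = 3·1 + 1·1 + 3·2 = 0
b_9 = 3·0 + 1·1 + 3·1 = 4
b_10 = 3·4 + 1·0 + 3·1 = 0
b_11 = 3·0 + 1·4 + 3·0 = 4
b_12 = 3·4 + 1·0 + 3·4 = 4
b_13 = 3·4 + 1·4 + 3·0 = 1
b_14 = 3·1 + 1·4 + 3·4 = 4
b_15 = 3·4 + 1·1 + 3·4 = 0
b_16 = 3·0 + 1·4 + 3·1 = 2
b_17 = 3·2 + 1·0 + 3·4 = 3
b_18 = 3·3 + 1·2 + 3·0 = 1
b_19 = 3·1 + 1·3 + 3·2 = 2
b_20 = 3·2 + 1·1 + 3·3 = 1
b_21 = 3·1 + 1·2 + 3·1 = 3
b_22 = 3·3 + 1·1 + 3·2 = 1
b_23 = 3·1 + 1·3 + 3·1 = 4
b_24 = 3·4 + 1·1 + 3·3 = 2
b_25 = 3·2 + 1·4 + 3·1 = 3
b_26 = 3·3 + 1·2 + 3·4 = 3
b_27 = 3·3 + 1·3 + 3·2 = 3
b_28 = 3·3 + 1·3 + 3·3 = 1
b_29 = 3·1 + 1·3 + 3·3 = 0
b_30 = 3·0 + 1·1 + 3·3 = 0
b_31 = 3·0 + 1·0 + 3·1 = 3
b_32 = 3·3 + 1·0 + 3·0 = 4
b_33 = 3·4 + 1·3 + 3·0 = 0
b_34 = 3·0 + 1·4 + 3·3 = 3
b_35 = 3·3 + 1·0 + 3·4 = 1
b_36 = 3·1 + 1·3 + 3·0 = 1
b_37 = 3·1 + 1·1 + 3·3 = 3
b_38 = 3·3 + 1·1 + 3·1 = 3
b_39 = 3·3 + 1·3 + 3·1 = 0
b_40 = 3·0 + 1·3 + 3·3 = 2
b_41 = 3·2 + 1·0 + 3·3 = 0
b_42 = 3·0 + 1·2 + 3·0 = 2
b_43 = 3·2 + 1·0 + 3·2 = 2
b_44 = 3·2 + 1·2 + 3·0 = 3
b_45 = 3·3 + 1·2 + 3·2 = 2
b_46 = 3·2 + 1·3 + 3·2 = 0
b_47 = 3·0 + 1·2 + 3·3 = 1
b_48 = 3·1 + 1·0 + 3·2 = 4
b_49 = 3·4 + 1·1 + 3·0 = 3
b_50 = 3·3 + 1·4 + 3·1 = 1
b_51 = 3·1 + 1·3 + 3·4 = 3
b_52 = 3·3 + 1·1 + 3·3 = 4
b_53 = 3·4 + 1·3 + 3·1 = 3
b_54 = 3·3 + 1·4 + 3·3 = 2
b_55 = 3·2 + 1·3 + 3·4 = 1
b_56 = 3·1 + 1·2 + 3·3 = 4
b_57 = 3·4 + 1·1 + 3·2 = 4
b_58 = 3·4 + 1·4 + 3·1 = 4
b_59 = 3·4 + 1·4 + 3·4 = 3
b_60 = 3·3 + 1·4 + 3·4 = 0
b_61 = 3·0 + 1·3 + 3·4 = 0
b_62 = 3·0 + 1·0 + 3·3 = 4
b_63 = 3·4 + 1·0 + 3·0 = 2
b_64 = 3·2 + 1·4 + 3·0 = 0
b_65 = 3·0 + 1·2 + 3·4 = 4
b_66 = 3·4 + 1·0 + 3·2 = 3
b_67 = 3·3 + 1·4 + 3·0 = 3
b_68 = 3·3 + 1·3 + 3·4 = 4
b_69 = 3·4 + 1·3 + 3·3 = 4
b_70 = 3·4 + 1·4 + 3·3 = 0
b_71 = 3·0 + 1·4 + 3·4 = 1
b_72 = 3·1 + 1·0 + 3·4 = 0
b_73 = 3·0 + 1·1 + 3·0 = 1
b_74 = 3·1 + 1·0 + 3·1 = 1
b_75 = 3·1 + 1·1 + 3·0 = 4
b_76 = 3·4 + 1·1 + 3·1 = 1
b_77 = 3·1 + 1·4 + 3·1 = 0
b_78 = 3·0 + 1·1 + 3·4 = 3
b_79 = 3·3 + 1·0 + 3·1 = 2
b_80 = 3·2 + 1·3 + 3·0 = 4
b_81 = 3·4 + 1·2 + 3·3 = 3
b_82 = 3·3 + 1·4 + 3·2 = 4
b_83 = 3·4 + 1·3 + 3·4 = 2
b_84 = 3·2 + 1·4 + 3·3 = 4
b_85 = 3·4 + 1·2 + 3·4 = 1
b_86 = 3·1 + 1·4 + 3·2 = 3
b_87 = 3·3 + 1·1 + 3·4 = 2
b_88 = 3·2 + 1·3 + 3·1 = 2
b_89 = 3·2 + 1·2 + 3·3 = 2
b_90 = 3·2 + 1·2 + 3·2 = 4
b_91 = 3·4 + 1·2 + 3·2 = 0
b_92 = 3·0 + 1·4 + 3·2 = 0
b_93 = 3·0 + 1·0 + 3·4 = 2
b_94 = 3·2 + 1·0 + 3·0 = 1
b_95 = 3·1 + 1·2 + 3·0 = 0
b_96 = 3·0 + 1·1 + 3·2 = 2
b_97 = 3·2 + 1·0 + 3·1 = 4
b_98 = 3·4 + 1·2 + 3·0 = 4
b_99 = 3·4 + 1·4 + 3·2 = 2
b_100 = 3·2 + 1·4 + 3·4 = 2
b_101 = 3·2 + 1·2 + 3·4 = 0
b_102 = 3·0 + 1·2 + 3·2 = 3
b_103 = 3·3 + 1·0 + 3·2 = 0
b_104 = 3·0 + 1·3 + 3·0 = 3
b_105 = 3·3 + 1·0 + 3·3 = 3
b_106 = 3·3 + 1·3 + 3·0 = 2
b_107 = 3·2 + 1·3 + 3·3 = 3
b_108 = 3·3 + 1·2 + 3·3 = 0
b_109 = 3·0 + 1·3 + 3·2 = 4
b_110 = 3·4 + 1·0 + 3·3 = 1
b_111 = 3·1 + 1·4 + 3·0 = 2
b_112 = 3·2 + 1·1 + 3·4 = 4
b_113 = 3·4 + 1·2 + 3·1 = 2
b_114 = 3·2 + 1·4 + 3·2 = 1
b_115 = 3·1 + 1·2 + 3·4 = 2
b_116 = 3·2 + 1·1 + 3·2 = 3
b_117 = 3·3 + 1·2 + 3·1 = 4
b_118 = 3·4 + 1·3 + 3·2 = 1
b_119 = 3·1 + 1·4 + 3·3 = 1
b_120 = 3·1 + 1·1 + 3·4 = 1
b_121 = 3·1 + 1·1 + 3·1 = 2
b_122 = 3·2 + 1·1 + 3·1 = 0
b_123 = 3·0 + 1·2 + 3·1 = 0

0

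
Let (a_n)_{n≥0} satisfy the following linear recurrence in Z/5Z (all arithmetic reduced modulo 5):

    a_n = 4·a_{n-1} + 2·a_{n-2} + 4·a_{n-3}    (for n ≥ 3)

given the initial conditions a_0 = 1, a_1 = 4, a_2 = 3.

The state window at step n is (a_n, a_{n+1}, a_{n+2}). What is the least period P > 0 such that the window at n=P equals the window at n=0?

n=0: window = (1, 4, 3)
n=1: window = (4, 3, 4)
n=2: window = (3, 4, 3)
n=3: window = (4, 3, 2)
n=4: window = (3, 2, 0)
n=5: window = (2, 0, 1)
n=6: window = (0, 1, 2)
n=7: window = (1, 2, 0)
n=8: window = (2, 0, 3)
n=9: window = (0, 3, 0)
n=10: window = (3, 0, 1)
n=11: window = (0, 1, 1)
n=12: window = (1, 1, 1)
n=13: window = (1, 1, 0)
n=14: window = (1, 0, 1)
n=15: window = (0, 1, 3)
n=16: window = (1, 3, 4)
n=17: window = (3, 4, 1)
n=18: window = (4, 1, 4)
n=19: window = (1, 4, 4)
n=20: window = (4, 4, 3)
n=21: window = (4, 3, 1)
n=22: window = (3, 1, 1)
n=23: window = (1, 1, 3)
n=24: window = (1, 3, 3)
n=25: window = (3, 3, 2)
n=26: window = (3, 2, 1)
n=27: window = (2, 1, 0)
n=28: window = (1, 0, 0)
n=29: window = (0, 0, 4)
n=30: window = (0, 4, 1)
n=31: window = (4, 1, 2)
n=32: window = (1, 2, 1)
n=33: window = (2, 1, 2)
n=34: window = (1, 2, 3)
n=35: window = (2, 3, 0)
n=36: window = (3, 0, 4)
n=37: window = (0, 4, 3)
n=38: window = (4, 3, 0)
n=39: window = (3, 0, 2)
n=40: window = (0, 2, 0)
…
n=60: window = (0, 0, 1)
n=61: window = (0, 1, 4)
n=62: window = (1, 4, 3)
window at n=62 equals window at n=0 → period = 62

62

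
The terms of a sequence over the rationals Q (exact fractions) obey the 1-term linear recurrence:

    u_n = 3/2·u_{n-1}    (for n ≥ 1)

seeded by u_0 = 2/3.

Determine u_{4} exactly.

27/8

u_1 = 3/2·2/3 = 1
u_2 = 3/2·1 = 3/2
u_3 = 3/2·3/2 = 9/4
u_4 = 3/2·9/4 = 27/8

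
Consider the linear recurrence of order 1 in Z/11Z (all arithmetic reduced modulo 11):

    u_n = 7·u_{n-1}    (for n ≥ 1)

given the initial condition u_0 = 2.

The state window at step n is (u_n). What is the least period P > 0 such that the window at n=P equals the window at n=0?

n=0: window = (2)
n=1: window = (3)
n=2: window = (10)
n=3: window = (4)
n=4: window = (6)
n=5: window = (9)
n=6: window = (8)
n=7: window = (1)
n=8: window = (7)
n=9: window = (5)
n=10: window = (2)
window at n=10 equals window at n=0 → period = 10

10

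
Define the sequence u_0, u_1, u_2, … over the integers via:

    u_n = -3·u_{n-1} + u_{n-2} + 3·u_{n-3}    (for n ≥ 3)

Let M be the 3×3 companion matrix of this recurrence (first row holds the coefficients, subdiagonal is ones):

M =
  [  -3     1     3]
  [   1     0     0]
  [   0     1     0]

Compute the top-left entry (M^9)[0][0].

-22143

(M^9)[0][0] is the top entry after applying M 9 times to the unit state (1, 0, 0). Equivalently it is h_{11} for the auxiliary sequence (h_n) obeying the same recurrence with h_2 = 1 and h_i = 0 for 0 ≤ i < 2:
h_3 = -3·1 + 1·0 + 3·0 = -3
h_4 = -3·-3 + 1·1 + 3·0 = 10
h_5 = -3·10 + 1·-3 + 3·1 = -30
h_6 = -3·-30 + 1·10 + 3·-3 = 91
h_7 = -3·91 + 1·-30 + 3·10 = -273
h_8 = -3·-273 + 1·91 + 3·-30 = 820
h_9 = -3·820 + 1·-273 + 3·91 = -2460
h_10 = -3·-2460 + 1·820 + 3·-273 = 7381
h_11 = -3·7381 + 1·-2460 + 3·820 = -22143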